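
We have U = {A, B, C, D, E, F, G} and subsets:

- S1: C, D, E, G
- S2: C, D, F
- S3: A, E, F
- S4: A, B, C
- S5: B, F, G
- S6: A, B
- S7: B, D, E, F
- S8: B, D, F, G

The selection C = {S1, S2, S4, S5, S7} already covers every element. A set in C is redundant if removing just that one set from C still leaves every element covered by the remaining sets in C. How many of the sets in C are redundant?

4

Drop S1: the rest still cover every element — redundant.
Drop S2: the rest still cover every element — redundant.
Drop S4: A uncovered — not redundant.
Drop S5: the rest still cover every element — redundant.
Drop S7: the rest still cover every element — redundant.
4 redundant: S1, S2, S5, S7.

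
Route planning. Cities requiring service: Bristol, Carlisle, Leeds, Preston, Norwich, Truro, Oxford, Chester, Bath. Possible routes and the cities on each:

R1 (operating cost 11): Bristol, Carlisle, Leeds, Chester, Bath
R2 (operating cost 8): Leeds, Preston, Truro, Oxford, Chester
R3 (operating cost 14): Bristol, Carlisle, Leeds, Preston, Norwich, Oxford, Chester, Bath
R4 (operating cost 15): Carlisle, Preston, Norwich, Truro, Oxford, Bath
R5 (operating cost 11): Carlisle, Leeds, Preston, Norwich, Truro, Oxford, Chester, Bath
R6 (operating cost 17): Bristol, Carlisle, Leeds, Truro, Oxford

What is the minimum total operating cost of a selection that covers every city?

22

R1, R5 cover every city at operating cost 11 + 11 = 22.
Any cover uses at least 2 routes; among all covering selections none totals below 22.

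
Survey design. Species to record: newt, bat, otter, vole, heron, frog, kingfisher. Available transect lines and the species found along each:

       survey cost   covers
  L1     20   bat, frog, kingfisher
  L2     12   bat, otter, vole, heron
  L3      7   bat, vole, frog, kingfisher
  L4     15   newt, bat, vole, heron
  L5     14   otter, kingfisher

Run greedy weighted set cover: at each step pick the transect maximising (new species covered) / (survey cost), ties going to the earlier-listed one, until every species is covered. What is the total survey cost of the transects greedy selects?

34

Pick 1: L3 adds 4 new (bat, vole, frog, kingfisher) at survey cost 7 (ratio 4/7).
Pick 2: L2 adds 2 new (otter, heron) at survey cost 12 (ratio 2/12).
Pick 3: L4 adds 1 new (newt) at survey cost 15 (ratio 1/15).
Greedy total survey cost: 7 + 12 + 15 = 34.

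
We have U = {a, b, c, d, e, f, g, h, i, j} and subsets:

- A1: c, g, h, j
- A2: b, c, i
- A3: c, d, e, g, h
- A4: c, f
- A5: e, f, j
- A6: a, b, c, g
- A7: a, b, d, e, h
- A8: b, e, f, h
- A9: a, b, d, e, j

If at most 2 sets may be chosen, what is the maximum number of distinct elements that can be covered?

Choosing A1, A7 covers {a, b, c, d, e, g, h, j} — 8 elements.
No choice of 2 sets does better; here f, i are left uncovered.

8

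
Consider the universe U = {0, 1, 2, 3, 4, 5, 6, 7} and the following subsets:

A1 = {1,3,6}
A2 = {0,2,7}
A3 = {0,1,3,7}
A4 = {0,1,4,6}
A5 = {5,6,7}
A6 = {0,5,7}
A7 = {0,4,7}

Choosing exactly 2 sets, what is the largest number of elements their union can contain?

6

Choosing A1, A2 covers {0, 1, 2, 3, 6, 7} — 6 elements.
No choice of 2 sets does better; here 4, 5 are left uncovered.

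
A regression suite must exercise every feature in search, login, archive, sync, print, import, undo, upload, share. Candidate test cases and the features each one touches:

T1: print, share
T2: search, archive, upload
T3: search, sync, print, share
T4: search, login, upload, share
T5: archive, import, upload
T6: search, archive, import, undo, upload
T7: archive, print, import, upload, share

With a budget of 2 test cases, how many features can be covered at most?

Choosing T3, T6 covers {search, archive, sync, print, import, undo, upload, share} — 8 features.
No choice of 2 test cases does better; here login is left uncovered.

8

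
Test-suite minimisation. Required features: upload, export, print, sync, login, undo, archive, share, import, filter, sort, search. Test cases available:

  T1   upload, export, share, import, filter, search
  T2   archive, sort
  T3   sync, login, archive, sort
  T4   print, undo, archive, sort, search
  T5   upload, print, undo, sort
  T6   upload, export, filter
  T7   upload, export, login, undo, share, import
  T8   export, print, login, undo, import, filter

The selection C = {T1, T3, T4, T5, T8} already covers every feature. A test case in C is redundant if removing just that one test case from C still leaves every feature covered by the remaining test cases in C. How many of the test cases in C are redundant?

3

Drop T1: share uncovered — not redundant.
Drop T3: sync uncovered — not redundant.
Drop T4: the rest still cover every feature — redundant.
Drop T5: the rest still cover every feature — redundant.
Drop T8: the rest still cover every feature — redundant.
3 redundant: T4, T5, T8.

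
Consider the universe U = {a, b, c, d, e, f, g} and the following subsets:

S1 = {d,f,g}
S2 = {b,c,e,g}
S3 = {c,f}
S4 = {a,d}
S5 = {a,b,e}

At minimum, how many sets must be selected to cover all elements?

3

S1, S2, S4 together cover {a, b, c, d, e, f, g} — every element.
No 2 of the 5 sets cover everything (all 10 pairs fall short), so 3 is minimum.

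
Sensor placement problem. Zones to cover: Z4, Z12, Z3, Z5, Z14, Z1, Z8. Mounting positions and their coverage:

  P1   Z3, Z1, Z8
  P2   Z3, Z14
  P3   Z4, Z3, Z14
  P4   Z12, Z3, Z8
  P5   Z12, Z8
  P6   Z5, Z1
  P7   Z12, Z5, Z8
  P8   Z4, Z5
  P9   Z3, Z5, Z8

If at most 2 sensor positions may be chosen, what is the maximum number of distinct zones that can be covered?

Choosing P3, P7 covers {Z4, Z12, Z3, Z5, Z14, Z8} — 6 zones.
No choice of 2 sensor positions does better; here Z1 is left uncovered.

6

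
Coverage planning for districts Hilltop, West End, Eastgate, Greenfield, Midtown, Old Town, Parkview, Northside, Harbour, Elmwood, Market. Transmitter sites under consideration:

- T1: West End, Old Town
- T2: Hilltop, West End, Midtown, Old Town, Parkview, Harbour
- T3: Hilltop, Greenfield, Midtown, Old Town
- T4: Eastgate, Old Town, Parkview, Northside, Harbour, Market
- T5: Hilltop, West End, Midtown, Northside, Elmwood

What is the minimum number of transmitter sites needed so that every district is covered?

3

T3, T4, T5 together cover {Hilltop, West End, Eastgate, Greenfield, Midtown, Old Town, Parkview, Northside, Harbour, Elmwood, Market} — every district.
No 2 of the 5 transmitter sites cover everything (all 10 pairs fall short), so 3 is minimum.
Greedy (largest uncovered first) would take T2, T4, T3, T5 — 4 transmitter sites — but 3 suffice.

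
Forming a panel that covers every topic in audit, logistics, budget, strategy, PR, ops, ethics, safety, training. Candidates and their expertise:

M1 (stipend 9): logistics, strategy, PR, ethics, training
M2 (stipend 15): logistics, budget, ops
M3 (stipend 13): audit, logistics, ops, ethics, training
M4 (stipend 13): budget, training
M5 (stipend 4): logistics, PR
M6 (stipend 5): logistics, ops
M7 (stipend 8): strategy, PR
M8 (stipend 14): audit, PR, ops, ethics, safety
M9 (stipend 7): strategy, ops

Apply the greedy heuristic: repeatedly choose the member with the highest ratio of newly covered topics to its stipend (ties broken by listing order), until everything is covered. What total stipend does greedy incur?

Pick 1: M1 adds 5 new (logistics, strategy, PR, ethics, training) at stipend 9 (ratio 5/9).
Pick 2: M8 adds 3 new (audit, ops, safety) at stipend 14 (ratio 3/14).
Pick 3: M4 adds 1 new (budget) at stipend 13 (ratio 1/13).
Greedy total stipend: 9 + 14 + 13 = 36.

36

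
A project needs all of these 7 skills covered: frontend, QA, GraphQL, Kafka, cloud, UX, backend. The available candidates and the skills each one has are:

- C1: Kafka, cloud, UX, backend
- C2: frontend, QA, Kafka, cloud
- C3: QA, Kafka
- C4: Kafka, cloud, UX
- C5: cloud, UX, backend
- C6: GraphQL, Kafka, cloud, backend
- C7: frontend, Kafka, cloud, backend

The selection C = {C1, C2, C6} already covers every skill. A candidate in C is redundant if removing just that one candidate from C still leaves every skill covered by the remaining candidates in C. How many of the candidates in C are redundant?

0

Drop C1: UX uncovered — not redundant.
Drop C2: frontend, QA uncovered — not redundant.
Drop C6: GraphQL uncovered — not redundant.
None of the candidates in C is redundant.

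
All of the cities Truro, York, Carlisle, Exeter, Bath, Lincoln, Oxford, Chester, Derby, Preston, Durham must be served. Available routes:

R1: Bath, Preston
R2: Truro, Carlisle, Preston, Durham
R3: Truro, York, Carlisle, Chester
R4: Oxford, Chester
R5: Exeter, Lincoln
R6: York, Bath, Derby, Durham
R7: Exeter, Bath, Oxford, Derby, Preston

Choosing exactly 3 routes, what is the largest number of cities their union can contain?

10

Choosing R2, R3, R7 covers {Truro, York, Carlisle, Exeter, Bath, Oxford, Chester, Derby, Preston, Durham} — 10 cities.
No choice of 3 routes does better; here Lincoln is left uncovered.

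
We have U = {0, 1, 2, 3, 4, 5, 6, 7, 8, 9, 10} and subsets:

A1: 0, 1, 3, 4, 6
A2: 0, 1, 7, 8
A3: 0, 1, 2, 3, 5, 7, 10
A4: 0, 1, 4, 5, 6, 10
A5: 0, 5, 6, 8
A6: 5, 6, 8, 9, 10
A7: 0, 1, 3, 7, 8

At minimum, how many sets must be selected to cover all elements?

3

A1, A3, A6 together cover {0, 1, 2, 3, 4, 5, 6, 7, 8, 9, 10} — every element.
No 2 of the 7 sets cover everything (all 21 pairs fall short), so 3 is minimum.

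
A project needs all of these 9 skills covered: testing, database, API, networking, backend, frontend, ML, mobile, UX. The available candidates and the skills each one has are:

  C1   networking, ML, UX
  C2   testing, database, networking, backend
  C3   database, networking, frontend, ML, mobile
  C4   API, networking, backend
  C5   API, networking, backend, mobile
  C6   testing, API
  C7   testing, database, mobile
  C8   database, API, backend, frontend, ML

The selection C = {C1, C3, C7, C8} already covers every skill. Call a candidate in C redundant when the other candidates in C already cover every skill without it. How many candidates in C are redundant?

Drop C1: UX uncovered — not redundant.
Drop C3: the rest still cover every skill — redundant.
Drop C7: testing uncovered — not redundant.
Drop C8: API, backend uncovered — not redundant.
1 redundant: C3.

1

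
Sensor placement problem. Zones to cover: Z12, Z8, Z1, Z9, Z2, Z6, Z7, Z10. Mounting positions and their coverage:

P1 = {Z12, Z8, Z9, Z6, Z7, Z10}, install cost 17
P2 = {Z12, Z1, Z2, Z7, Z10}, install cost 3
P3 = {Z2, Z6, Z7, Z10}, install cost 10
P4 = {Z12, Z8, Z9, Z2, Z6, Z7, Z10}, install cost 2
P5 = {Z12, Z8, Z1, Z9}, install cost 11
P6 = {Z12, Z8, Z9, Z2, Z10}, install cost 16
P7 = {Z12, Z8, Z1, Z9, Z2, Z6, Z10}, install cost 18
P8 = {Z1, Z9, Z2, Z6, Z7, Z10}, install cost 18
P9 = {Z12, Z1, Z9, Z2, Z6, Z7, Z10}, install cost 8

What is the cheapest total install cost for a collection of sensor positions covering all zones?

5

P2, P4 cover every zone at install cost 3 + 2 = 5.
Any cover uses at least 2 sensor positions; among all covering selections none totals below 5.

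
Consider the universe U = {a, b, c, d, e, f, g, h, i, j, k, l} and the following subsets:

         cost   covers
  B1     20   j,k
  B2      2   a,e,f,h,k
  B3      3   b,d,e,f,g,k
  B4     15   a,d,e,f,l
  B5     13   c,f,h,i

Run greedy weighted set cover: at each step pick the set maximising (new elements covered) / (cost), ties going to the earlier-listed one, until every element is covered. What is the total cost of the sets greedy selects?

53

Pick 1: B2 adds 5 new (a, e, f, h, k) at cost 2 (ratio 5/2).
Pick 2: B3 adds 3 new (b, d, g) at cost 3 (ratio 3/3).
Pick 3: B5 adds 2 new (c, i) at cost 13 (ratio 2/13).
Pick 4: B4 adds 1 new (l) at cost 15 (ratio 1/15).
Pick 5: B1 adds 1 new (j) at cost 20 (ratio 1/20).
Greedy total cost: 2 + 3 + 13 + 15 + 20 = 53. (The true optimum is 51, so greedy overshoots here.)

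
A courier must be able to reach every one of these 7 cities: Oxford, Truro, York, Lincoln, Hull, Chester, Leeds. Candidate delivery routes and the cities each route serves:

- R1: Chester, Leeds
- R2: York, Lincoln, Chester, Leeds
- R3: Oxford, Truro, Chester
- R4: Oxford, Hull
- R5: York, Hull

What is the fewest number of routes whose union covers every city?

3

R2, R3, R4 together cover {Oxford, Truro, York, Lincoln, Hull, Chester, Leeds} — every city.
No 2 of the 5 routes cover everything (all 10 pairs fall short), so 3 is minimum.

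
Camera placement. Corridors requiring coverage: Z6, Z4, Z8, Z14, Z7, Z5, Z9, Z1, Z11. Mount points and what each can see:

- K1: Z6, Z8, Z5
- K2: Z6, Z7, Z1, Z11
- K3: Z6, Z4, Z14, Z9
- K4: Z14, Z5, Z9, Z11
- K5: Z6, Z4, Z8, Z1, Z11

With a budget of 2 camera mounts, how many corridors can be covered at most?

Choosing K4, K5 covers {Z6, Z4, Z8, Z14, Z5, Z9, Z1, Z11} — 8 corridors.
No choice of 2 camera mounts does better; here Z7 is left uncovered.

8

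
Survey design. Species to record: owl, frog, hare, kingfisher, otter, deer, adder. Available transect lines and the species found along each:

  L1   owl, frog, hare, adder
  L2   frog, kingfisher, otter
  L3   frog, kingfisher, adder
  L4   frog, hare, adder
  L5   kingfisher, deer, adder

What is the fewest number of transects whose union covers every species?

L1, L2, L5 together cover {owl, frog, hare, kingfisher, otter, deer, adder} — every species.
No 2 of the 5 transects cover everything (all 10 pairs fall short), so 3 is minimum.

3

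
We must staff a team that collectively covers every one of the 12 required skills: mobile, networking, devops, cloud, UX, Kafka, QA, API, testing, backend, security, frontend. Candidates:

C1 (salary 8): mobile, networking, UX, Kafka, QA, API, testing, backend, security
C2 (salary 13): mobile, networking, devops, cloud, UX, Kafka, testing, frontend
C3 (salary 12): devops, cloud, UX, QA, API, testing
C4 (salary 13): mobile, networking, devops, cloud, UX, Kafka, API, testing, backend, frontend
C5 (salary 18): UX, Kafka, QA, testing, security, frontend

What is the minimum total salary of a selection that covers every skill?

C1, C2 cover every skill at salary 8 + 13 = 21.
Any cover uses at least 2 candidates; among all covering selections none totals below 21.

21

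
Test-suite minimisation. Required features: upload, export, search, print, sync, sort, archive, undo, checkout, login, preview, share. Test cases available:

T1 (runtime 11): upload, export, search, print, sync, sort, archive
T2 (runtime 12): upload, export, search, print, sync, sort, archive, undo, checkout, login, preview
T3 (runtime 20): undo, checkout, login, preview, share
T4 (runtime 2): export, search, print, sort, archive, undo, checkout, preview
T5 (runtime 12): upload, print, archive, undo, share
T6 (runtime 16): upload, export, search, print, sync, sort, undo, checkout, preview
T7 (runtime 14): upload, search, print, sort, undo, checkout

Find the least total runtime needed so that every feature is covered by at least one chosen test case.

24

T2, T5 cover every feature at runtime 12 + 12 = 24.
Any cover uses at least 2 test cases; among all covering selections none totals below 24.
Greedy by coverage-per-runtime would pick T4, T2, T5 for 26 — worse than the optimum 24.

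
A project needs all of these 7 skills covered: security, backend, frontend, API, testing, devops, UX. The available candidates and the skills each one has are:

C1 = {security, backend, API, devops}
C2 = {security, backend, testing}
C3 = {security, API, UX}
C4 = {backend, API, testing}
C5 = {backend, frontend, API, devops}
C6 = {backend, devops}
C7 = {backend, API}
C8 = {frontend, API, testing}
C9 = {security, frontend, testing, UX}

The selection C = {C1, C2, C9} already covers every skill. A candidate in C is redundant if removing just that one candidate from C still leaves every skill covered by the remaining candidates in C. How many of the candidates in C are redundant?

Drop C1: API, devops uncovered — not redundant.
Drop C2: the rest still cover every skill — redundant.
Drop C9: frontend, UX uncovered — not redundant.
1 redundant: C2.

1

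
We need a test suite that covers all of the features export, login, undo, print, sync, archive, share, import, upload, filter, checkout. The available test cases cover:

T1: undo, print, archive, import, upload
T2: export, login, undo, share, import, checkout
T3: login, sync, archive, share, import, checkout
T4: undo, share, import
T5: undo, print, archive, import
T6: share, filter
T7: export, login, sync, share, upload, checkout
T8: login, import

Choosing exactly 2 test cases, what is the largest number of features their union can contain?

10

Choosing T1, T7 covers {export, login, undo, print, sync, archive, share, import, upload, checkout} — 10 features.
No choice of 2 test cases does better; here filter is left uncovered.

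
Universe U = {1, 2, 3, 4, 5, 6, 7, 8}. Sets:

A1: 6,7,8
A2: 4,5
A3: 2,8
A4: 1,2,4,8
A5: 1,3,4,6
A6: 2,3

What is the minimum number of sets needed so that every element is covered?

4

A1, A2, A3, A5 together cover {1, 2, 3, 4, 5, 6, 7, 8} — every element.
No 3 of the 6 sets cover everything (all 20 triples fall short), so 4 is minimum.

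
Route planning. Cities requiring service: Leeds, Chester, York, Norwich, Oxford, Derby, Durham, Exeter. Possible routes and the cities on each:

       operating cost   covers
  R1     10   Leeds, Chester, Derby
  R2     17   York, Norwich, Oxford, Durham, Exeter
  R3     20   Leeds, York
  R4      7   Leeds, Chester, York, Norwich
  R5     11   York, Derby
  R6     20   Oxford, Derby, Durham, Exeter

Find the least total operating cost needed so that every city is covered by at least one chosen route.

27

R1, R2 cover every city at operating cost 10 + 17 = 27.
Any cover uses at least 2 routes; among all covering selections none totals below 27.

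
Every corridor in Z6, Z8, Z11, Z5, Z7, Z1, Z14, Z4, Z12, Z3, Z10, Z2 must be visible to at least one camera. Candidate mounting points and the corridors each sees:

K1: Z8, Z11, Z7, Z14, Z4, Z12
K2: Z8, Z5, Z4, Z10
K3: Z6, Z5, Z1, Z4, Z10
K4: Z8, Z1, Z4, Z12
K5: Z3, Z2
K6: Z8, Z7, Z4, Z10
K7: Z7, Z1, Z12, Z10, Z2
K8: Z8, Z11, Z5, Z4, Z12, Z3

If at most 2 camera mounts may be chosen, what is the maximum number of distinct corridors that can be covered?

Choosing K1, K3 covers {Z6, Z8, Z11, Z5, Z7, Z1, Z14, Z4, Z12, Z10} — 10 corridors.
No choice of 2 camera mounts does better; here Z3, Z2 are left uncovered.

10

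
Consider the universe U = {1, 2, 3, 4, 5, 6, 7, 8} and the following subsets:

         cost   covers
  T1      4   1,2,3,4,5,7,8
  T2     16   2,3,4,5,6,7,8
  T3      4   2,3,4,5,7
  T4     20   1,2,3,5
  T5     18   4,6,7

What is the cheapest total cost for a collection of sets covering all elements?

T1, T2 cover every element at cost 4 + 16 = 20.
Any cover uses at least 2 sets; among all covering selections none totals below 20.

20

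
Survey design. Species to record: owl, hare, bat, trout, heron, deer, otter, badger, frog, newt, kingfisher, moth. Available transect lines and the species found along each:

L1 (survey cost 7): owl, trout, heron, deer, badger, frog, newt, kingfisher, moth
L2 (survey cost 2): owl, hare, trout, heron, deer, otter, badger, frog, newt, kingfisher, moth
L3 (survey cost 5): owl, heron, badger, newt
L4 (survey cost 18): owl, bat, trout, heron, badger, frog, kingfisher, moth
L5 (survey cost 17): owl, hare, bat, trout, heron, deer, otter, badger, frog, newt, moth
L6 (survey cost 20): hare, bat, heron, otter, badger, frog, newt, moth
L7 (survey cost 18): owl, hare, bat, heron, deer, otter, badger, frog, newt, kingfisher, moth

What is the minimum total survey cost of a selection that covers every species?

L2, L5 cover every species at survey cost 2 + 17 = 19.
Any cover uses at least 2 transects; among all covering selections none totals below 19.

19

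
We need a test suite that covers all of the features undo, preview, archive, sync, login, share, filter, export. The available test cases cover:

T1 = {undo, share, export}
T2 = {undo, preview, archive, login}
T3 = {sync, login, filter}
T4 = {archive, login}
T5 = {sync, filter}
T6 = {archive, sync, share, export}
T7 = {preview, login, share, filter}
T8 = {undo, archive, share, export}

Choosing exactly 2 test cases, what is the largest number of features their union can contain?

7

Choosing T2, T6 covers {undo, preview, archive, sync, login, share, export} — 7 features.
No choice of 2 test cases does better; here filter is left uncovered.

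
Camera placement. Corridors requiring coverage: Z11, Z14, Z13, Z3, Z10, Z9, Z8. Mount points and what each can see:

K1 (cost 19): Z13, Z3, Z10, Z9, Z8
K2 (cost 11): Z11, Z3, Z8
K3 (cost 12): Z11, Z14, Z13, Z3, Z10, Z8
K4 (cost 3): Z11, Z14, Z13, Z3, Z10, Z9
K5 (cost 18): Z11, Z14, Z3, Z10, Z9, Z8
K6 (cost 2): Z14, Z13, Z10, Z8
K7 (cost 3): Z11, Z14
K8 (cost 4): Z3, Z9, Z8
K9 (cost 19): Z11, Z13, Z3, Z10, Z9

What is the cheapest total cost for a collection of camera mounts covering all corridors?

5

K4, K6 cover every corridor at cost 3 + 2 = 5.
Any cover uses at least 2 camera mounts; among all covering selections none totals below 5.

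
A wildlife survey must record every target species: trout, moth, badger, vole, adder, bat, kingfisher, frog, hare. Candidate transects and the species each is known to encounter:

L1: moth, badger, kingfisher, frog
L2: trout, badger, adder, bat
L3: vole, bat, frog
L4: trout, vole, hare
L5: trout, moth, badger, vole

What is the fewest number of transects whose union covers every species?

L1, L2, L4 together cover {trout, moth, badger, vole, adder, bat, kingfisher, frog, hare} — every species.
No 2 of the 5 transects cover everything (all 10 pairs fall short), so 3 is minimum.

3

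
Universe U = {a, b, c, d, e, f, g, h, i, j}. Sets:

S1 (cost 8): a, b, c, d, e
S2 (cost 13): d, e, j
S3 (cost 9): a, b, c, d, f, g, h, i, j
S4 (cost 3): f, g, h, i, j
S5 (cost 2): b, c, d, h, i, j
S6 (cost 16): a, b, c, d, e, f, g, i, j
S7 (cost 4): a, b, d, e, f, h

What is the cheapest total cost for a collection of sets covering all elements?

S4, S5, S7 cover every element at cost 3 + 2 + 4 = 9.
Any cover uses at least 2 sets; among all covering selections none totals below 9.

9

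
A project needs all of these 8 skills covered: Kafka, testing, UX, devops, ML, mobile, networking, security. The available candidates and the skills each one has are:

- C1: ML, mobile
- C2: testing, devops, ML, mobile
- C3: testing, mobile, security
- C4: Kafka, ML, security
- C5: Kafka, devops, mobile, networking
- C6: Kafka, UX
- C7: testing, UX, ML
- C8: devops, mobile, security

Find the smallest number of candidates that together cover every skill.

3

C3, C5, C7 together cover {Kafka, testing, UX, devops, ML, mobile, networking, security} — every skill.
No 2 of the 8 candidates cover everything (all 28 pairs fall short), so 3 is minimum.
Greedy (largest uncovered first) would take C2, C4, C5, C6 — 4 candidates — but 3 suffice.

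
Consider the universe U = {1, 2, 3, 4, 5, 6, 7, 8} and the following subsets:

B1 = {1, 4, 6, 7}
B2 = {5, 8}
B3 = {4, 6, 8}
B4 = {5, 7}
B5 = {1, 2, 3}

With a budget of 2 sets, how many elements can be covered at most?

Choosing B1, B2 covers {1, 4, 5, 6, 7, 8} — 6 elements.
No choice of 2 sets does better; here 2, 3 are left uncovered.

6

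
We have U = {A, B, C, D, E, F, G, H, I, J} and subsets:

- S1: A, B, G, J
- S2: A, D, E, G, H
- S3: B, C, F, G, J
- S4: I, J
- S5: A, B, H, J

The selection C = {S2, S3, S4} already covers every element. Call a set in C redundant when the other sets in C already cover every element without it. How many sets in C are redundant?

Drop S2: A, D, E, H uncovered — not redundant.
Drop S3: B, C, F uncovered — not redundant.
Drop S4: I uncovered — not redundant.
None of the sets in C is redundant.

0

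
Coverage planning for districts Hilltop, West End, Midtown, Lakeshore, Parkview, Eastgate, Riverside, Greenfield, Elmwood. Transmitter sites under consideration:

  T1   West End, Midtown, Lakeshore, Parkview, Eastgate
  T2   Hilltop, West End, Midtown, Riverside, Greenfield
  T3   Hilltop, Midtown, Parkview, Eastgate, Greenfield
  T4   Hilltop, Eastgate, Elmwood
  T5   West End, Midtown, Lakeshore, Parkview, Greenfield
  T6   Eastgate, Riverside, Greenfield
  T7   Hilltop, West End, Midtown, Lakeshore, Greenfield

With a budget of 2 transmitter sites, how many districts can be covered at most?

Choosing T1, T2 covers {Hilltop, West End, Midtown, Lakeshore, Parkview, Eastgate, Riverside, Greenfield} — 8 districts.
No choice of 2 transmitter sites does better; here Elmwood is left uncovered.

8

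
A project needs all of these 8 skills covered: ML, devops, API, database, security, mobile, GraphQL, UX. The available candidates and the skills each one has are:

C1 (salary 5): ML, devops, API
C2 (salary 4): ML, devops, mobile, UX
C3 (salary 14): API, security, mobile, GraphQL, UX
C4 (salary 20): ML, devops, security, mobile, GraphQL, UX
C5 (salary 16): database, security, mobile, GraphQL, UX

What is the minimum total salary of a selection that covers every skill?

21

C1, C5 cover every skill at salary 5 + 16 = 21.
Any cover uses at least 2 candidates; among all covering selections none totals below 21.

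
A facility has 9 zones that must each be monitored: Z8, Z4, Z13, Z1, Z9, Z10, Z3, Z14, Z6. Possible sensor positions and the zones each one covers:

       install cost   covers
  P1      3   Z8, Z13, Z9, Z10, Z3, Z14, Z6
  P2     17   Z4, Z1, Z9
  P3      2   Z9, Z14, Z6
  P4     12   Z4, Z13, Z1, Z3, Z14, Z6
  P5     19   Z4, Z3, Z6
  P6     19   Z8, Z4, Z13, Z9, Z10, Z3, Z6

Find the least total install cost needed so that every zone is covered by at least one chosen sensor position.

P1, P4 cover every zone at install cost 3 + 12 = 15.
Any cover uses at least 2 sensor positions; among all covering selections none totals below 15.

15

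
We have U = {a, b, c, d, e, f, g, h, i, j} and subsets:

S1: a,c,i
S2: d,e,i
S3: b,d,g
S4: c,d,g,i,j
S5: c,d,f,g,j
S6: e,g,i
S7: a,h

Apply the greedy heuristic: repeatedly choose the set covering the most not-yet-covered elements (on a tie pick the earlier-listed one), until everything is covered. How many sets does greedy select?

Pick 1: S4 covers 5 new elements (c, d, g, i, j).
Pick 2: S7 covers 2 new elements (a, h).
Pick 3: S2 covers 1 new elements (e).
Pick 4: S3 covers 1 new elements (b).
Pick 5: S5 covers 1 new elements (f).
Greedy uses 5 sets. (The true minimum is 4.)

5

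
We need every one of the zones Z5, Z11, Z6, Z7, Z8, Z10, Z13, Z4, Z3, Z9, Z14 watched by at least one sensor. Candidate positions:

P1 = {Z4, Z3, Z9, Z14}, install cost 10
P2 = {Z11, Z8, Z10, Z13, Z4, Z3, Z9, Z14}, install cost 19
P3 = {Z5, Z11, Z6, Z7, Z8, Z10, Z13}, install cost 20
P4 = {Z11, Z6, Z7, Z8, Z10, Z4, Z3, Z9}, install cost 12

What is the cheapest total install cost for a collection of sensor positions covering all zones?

P1, P3 cover every zone at install cost 10 + 20 = 30.
Any cover uses at least 2 sensor positions; among all covering selections none totals below 30.
Greedy by coverage-per-install cost would pick P4, P2, P3 for 51 — worse than the optimum 30.

30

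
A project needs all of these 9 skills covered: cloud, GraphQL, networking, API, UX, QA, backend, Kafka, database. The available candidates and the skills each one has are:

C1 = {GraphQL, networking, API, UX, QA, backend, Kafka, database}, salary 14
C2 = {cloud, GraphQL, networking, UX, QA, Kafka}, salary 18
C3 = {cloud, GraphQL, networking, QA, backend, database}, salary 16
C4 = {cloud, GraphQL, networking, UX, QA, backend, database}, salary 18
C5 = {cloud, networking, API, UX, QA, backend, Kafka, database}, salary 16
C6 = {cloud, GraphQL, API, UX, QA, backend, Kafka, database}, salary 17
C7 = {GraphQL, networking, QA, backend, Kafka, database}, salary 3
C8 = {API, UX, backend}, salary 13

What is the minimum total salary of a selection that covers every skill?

C5, C7 cover every skill at salary 16 + 3 = 19.
Any cover uses at least 2 candidates; among all covering selections none totals below 19.

19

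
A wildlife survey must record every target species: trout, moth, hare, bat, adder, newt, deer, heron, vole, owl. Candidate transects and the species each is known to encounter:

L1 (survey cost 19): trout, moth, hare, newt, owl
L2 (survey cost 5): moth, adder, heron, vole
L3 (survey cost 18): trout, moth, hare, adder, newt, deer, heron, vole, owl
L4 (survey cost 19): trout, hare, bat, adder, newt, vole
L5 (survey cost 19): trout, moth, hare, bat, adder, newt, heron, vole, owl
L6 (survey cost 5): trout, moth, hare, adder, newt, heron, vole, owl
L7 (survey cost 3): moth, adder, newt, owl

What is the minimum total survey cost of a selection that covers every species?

L3, L4 cover every species at survey cost 18 + 19 = 37.
Any cover uses at least 2 transects; among all covering selections none totals below 37.
Greedy by coverage-per-survey cost would pick L6, L3, L4 for 42 — worse than the optimum 37.

37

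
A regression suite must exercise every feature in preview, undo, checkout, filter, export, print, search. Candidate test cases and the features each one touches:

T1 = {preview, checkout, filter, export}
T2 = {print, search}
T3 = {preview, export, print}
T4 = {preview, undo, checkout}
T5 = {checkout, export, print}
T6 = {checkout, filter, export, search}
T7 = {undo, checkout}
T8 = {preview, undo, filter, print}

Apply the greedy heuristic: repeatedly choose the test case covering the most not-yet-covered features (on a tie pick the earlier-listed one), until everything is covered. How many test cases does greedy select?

3

Pick 1: T1 covers 4 new features (preview, checkout, filter, export).
Pick 2: T2 covers 2 new features (print, search).
Pick 3: T4 covers 1 new features (undo).
Greedy uses 3 test cases. (The true minimum is 2.)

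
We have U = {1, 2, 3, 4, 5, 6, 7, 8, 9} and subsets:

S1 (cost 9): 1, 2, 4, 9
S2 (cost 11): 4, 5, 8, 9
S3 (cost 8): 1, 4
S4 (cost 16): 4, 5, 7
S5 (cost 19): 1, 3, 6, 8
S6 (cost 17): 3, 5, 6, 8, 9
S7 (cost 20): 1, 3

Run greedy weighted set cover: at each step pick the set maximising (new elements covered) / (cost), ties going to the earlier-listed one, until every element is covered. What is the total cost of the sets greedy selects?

42

Pick 1: S1 adds 4 new (1, 2, 4, 9) at cost 9 (ratio 4/9).
Pick 2: S6 adds 4 new (3, 5, 6, 8) at cost 17 (ratio 4/17).
Pick 3: S4 adds 1 new (7) at cost 16 (ratio 1/16).
Greedy total cost: 9 + 17 + 16 = 42.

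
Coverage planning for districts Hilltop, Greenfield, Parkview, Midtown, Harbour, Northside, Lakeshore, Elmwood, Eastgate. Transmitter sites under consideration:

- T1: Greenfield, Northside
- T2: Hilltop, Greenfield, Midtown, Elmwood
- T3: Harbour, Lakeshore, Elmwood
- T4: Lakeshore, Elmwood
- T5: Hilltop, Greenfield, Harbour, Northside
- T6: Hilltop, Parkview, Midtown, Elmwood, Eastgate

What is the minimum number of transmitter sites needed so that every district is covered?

T1, T3, T6 together cover {Hilltop, Greenfield, Parkview, Midtown, Harbour, Northside, Lakeshore, Elmwood, Eastgate} — every district.
No 2 of the 6 transmitter sites cover everything (all 15 pairs fall short), so 3 is minimum.

3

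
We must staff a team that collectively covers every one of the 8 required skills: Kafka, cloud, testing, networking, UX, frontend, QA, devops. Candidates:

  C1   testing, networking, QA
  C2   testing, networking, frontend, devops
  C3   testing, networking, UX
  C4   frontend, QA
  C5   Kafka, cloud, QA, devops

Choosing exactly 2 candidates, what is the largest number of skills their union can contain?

7

Choosing C2, C5 covers {Kafka, cloud, testing, networking, frontend, QA, devops} — 7 skills.
No choice of 2 candidates does better; here UX is left uncovered.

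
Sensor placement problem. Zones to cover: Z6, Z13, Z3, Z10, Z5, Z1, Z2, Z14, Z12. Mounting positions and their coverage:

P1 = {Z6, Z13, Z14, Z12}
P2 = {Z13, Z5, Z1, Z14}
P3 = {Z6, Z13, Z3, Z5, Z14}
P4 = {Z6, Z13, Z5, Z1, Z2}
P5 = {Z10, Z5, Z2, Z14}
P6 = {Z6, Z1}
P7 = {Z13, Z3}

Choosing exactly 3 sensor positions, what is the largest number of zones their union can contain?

8

Choosing P1, P2, P5 covers {Z6, Z13, Z10, Z5, Z1, Z2, Z14, Z12} — 8 zones.
No choice of 3 sensor positions does better; here Z3 is left uncovered.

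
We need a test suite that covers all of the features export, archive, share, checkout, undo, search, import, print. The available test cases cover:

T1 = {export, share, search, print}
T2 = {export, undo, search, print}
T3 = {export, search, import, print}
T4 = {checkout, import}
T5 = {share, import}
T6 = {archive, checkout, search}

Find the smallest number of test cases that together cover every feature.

3

T2, T5, T6 together cover {export, archive, share, checkout, undo, search, import, print} — every feature.
No 2 of the 6 test cases cover everything (all 15 pairs fall short), so 3 is minimum.
Greedy (largest uncovered first) would take T1, T4, T2, T6 — 4 test cases — but 3 suffice.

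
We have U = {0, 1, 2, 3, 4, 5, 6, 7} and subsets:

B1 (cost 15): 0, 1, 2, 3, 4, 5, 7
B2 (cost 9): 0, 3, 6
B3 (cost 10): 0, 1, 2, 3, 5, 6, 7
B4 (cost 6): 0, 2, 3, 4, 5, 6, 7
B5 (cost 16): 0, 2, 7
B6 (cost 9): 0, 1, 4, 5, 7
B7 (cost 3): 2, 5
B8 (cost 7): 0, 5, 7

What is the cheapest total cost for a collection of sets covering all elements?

B4, B6 cover every element at cost 6 + 9 = 15.
Any cover uses at least 2 sets; among all covering selections none totals below 15.

15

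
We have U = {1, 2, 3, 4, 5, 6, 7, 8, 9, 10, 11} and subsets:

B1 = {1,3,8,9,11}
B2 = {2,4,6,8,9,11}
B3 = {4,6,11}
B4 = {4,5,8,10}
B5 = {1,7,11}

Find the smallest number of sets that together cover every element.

4

B1, B2, B4, B5 together cover {1, 2, 3, 4, 5, 6, 7, 8, 9, 10, 11} — every element.
No 3 of the 5 sets cover everything (all 10 triples fall short), so 4 is minimum.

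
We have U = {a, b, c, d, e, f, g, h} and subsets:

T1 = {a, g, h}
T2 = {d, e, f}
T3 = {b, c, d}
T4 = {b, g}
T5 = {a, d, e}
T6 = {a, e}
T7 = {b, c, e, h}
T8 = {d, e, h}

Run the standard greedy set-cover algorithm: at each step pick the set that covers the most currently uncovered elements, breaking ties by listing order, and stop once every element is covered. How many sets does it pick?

Pick 1: T7 covers 4 new elements (b, c, e, h).
Pick 2: T1 covers 2 new elements (a, g).
Pick 3: T2 covers 2 new elements (d, f).
Greedy uses 3 sets.

3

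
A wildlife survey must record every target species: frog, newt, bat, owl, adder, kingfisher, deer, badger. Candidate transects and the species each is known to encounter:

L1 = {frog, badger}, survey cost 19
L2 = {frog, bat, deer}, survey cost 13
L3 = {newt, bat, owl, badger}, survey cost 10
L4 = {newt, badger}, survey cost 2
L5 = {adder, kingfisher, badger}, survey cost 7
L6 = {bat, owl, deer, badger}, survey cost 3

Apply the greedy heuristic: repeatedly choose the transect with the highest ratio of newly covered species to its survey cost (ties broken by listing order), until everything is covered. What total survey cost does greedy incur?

25

Pick 1: L6 adds 4 new (bat, owl, deer, badger) at survey cost 3 (ratio 4/3).
Pick 2: L4 adds 1 new (newt) at survey cost 2 (ratio 1/2).
Pick 3: L5 adds 2 new (adder, kingfisher) at survey cost 7 (ratio 2/7).
Pick 4: L2 adds 1 new (frog) at survey cost 13 (ratio 1/13).
Greedy total survey cost: 3 + 2 + 7 + 13 = 25.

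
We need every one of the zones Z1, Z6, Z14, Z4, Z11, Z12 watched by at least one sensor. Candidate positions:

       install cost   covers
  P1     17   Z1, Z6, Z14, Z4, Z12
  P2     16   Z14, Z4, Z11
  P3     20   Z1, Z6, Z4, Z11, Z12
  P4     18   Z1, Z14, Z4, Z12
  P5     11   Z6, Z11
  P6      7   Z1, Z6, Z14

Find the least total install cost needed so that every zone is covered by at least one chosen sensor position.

27

P3, P6 cover every zone at install cost 20 + 7 = 27.
Any cover uses at least 2 sensor positions; among all covering selections none totals below 27.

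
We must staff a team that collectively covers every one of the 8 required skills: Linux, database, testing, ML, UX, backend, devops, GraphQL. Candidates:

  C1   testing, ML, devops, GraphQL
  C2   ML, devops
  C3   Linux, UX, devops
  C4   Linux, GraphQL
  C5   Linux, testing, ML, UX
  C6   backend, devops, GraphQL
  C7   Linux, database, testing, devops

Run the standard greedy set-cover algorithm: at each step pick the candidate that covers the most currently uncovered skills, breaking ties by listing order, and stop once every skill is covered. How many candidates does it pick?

4

Pick 1: C1 covers 4 new skills (testing, ML, devops, GraphQL).
Pick 2: C3 covers 2 new skills (Linux, UX).
Pick 3: C6 covers 1 new skills (backend).
Pick 4: C7 covers 1 new skills (database).
Greedy uses 4 candidates. (The true minimum is 3.)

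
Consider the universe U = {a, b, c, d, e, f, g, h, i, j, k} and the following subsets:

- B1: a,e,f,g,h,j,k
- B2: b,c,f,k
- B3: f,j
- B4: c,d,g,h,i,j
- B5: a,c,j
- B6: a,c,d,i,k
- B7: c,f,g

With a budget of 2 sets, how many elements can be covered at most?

10

Choosing B1, B4 covers {a, c, d, e, f, g, h, i, j, k} — 10 elements.
No choice of 2 sets does better; here b is left uncovered.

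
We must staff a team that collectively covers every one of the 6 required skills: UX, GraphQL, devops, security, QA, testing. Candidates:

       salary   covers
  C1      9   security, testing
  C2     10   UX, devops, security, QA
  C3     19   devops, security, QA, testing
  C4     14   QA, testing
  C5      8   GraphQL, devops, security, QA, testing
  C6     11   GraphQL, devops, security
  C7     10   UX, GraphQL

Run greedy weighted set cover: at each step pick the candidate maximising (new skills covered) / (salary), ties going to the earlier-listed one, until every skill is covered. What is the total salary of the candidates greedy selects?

Pick 1: C5 adds 5 new (GraphQL, devops, security, QA, testing) at salary 8 (ratio 5/8).
Pick 2: C2 adds 1 new (UX) at salary 10 (ratio 1/10).
Greedy total salary: 8 + 10 = 18.

18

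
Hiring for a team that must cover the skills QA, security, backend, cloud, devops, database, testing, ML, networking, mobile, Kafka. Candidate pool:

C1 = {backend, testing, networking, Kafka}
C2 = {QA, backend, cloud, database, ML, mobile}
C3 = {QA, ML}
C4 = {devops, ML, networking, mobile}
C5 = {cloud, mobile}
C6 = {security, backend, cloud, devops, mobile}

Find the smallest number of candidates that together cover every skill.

3

C1, C2, C6 together cover {QA, security, backend, cloud, devops, database, testing, ML, networking, mobile, Kafka} — every skill.
No 2 of the 6 candidates cover everything (all 15 pairs fall short), so 3 is minimum.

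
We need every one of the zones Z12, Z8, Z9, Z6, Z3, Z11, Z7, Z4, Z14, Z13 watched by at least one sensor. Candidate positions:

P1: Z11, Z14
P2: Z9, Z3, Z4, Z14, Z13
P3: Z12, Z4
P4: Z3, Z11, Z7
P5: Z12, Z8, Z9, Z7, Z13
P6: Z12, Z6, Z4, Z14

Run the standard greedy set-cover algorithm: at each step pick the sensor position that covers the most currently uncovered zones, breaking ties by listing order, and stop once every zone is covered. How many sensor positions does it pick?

Pick 1: P2 covers 5 new zones (Z9, Z3, Z4, Z14, Z13).
Pick 2: P5 covers 3 new zones (Z12, Z8, Z7).
Pick 3: P1 covers 1 new zones (Z11).
Pick 4: P6 covers 1 new zones (Z6).
Greedy uses 4 sensor positions. (The true minimum is 3.)

4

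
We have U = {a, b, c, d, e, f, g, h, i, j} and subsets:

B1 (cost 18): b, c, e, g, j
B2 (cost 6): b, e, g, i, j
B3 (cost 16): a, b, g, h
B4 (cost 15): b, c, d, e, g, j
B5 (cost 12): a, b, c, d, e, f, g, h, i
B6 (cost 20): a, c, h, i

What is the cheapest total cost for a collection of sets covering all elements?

18

B2, B5 cover every element at cost 6 + 12 = 18.
Any cover uses at least 2 sets; among all covering selections none totals below 18.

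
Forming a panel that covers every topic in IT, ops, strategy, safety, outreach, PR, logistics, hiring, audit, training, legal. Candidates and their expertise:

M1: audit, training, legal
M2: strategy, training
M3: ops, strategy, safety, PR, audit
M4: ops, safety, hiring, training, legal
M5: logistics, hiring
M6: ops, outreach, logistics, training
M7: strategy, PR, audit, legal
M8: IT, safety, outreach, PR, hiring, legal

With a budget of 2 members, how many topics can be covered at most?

9

Choosing M3, M8 covers {IT, ops, strategy, safety, outreach, PR, hiring, audit, legal} — 9 topics.
No choice of 2 members does better; here logistics, training are left uncovered.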